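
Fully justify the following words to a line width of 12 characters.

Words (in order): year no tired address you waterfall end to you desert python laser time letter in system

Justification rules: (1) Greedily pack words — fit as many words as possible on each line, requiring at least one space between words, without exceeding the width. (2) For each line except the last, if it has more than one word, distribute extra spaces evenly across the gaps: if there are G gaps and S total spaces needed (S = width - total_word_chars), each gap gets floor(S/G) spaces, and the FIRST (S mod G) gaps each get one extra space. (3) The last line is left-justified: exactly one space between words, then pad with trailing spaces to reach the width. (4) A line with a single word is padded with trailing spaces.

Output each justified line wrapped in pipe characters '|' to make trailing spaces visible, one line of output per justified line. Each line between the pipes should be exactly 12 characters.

Answer: |year      no|
|tired       |
|address  you|
|waterfall   |
|end  to  you|
|desert      |
|python laser|
|time  letter|
|in system   |

Derivation:
Line 1: ['year', 'no'] (min_width=7, slack=5)
Line 2: ['tired'] (min_width=5, slack=7)
Line 3: ['address', 'you'] (min_width=11, slack=1)
Line 4: ['waterfall'] (min_width=9, slack=3)
Line 5: ['end', 'to', 'you'] (min_width=10, slack=2)
Line 6: ['desert'] (min_width=6, slack=6)
Line 7: ['python', 'laser'] (min_width=12, slack=0)
Line 8: ['time', 'letter'] (min_width=11, slack=1)
Line 9: ['in', 'system'] (min_width=9, slack=3)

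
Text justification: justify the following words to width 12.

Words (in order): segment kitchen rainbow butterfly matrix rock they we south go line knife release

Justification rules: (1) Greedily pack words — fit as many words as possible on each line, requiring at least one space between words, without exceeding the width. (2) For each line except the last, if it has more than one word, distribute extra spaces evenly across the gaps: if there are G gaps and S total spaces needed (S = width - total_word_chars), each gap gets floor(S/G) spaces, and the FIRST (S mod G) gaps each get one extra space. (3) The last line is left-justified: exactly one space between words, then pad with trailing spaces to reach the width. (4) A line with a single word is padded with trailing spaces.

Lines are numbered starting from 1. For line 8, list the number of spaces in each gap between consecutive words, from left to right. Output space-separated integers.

Answer: 3

Derivation:
Line 1: ['segment'] (min_width=7, slack=5)
Line 2: ['kitchen'] (min_width=7, slack=5)
Line 3: ['rainbow'] (min_width=7, slack=5)
Line 4: ['butterfly'] (min_width=9, slack=3)
Line 5: ['matrix', 'rock'] (min_width=11, slack=1)
Line 6: ['they', 'we'] (min_width=7, slack=5)
Line 7: ['south', 'go'] (min_width=8, slack=4)
Line 8: ['line', 'knife'] (min_width=10, slack=2)
Line 9: ['release'] (min_width=7, slack=5)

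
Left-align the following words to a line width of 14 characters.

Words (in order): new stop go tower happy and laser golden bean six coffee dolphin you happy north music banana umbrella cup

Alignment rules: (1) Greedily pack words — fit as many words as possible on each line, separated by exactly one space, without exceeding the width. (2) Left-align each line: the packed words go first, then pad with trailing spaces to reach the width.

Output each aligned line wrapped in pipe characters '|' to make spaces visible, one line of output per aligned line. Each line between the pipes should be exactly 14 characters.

Line 1: ['new', 'stop', 'go'] (min_width=11, slack=3)
Line 2: ['tower', 'happy'] (min_width=11, slack=3)
Line 3: ['and', 'laser'] (min_width=9, slack=5)
Line 4: ['golden', 'bean'] (min_width=11, slack=3)
Line 5: ['six', 'coffee'] (min_width=10, slack=4)
Line 6: ['dolphin', 'you'] (min_width=11, slack=3)
Line 7: ['happy', 'north'] (min_width=11, slack=3)
Line 8: ['music', 'banana'] (min_width=12, slack=2)
Line 9: ['umbrella', 'cup'] (min_width=12, slack=2)

Answer: |new stop go   |
|tower happy   |
|and laser     |
|golden bean   |
|six coffee    |
|dolphin you   |
|happy north   |
|music banana  |
|umbrella cup  |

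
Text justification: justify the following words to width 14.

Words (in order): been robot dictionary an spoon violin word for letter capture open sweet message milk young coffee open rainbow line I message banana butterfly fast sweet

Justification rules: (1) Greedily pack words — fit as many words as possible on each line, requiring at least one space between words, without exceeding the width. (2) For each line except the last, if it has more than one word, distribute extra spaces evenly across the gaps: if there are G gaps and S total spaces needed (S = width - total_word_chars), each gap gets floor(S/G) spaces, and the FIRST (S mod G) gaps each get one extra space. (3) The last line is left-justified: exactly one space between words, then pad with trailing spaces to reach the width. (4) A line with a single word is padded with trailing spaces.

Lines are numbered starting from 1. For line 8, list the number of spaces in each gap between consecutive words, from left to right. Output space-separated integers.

Answer: 3

Derivation:
Line 1: ['been', 'robot'] (min_width=10, slack=4)
Line 2: ['dictionary', 'an'] (min_width=13, slack=1)
Line 3: ['spoon', 'violin'] (min_width=12, slack=2)
Line 4: ['word', 'for'] (min_width=8, slack=6)
Line 5: ['letter', 'capture'] (min_width=14, slack=0)
Line 6: ['open', 'sweet'] (min_width=10, slack=4)
Line 7: ['message', 'milk'] (min_width=12, slack=2)
Line 8: ['young', 'coffee'] (min_width=12, slack=2)
Line 9: ['open', 'rainbow'] (min_width=12, slack=2)
Line 10: ['line', 'I', 'message'] (min_width=14, slack=0)
Line 11: ['banana'] (min_width=6, slack=8)
Line 12: ['butterfly', 'fast'] (min_width=14, slack=0)
Line 13: ['sweet'] (min_width=5, slack=9)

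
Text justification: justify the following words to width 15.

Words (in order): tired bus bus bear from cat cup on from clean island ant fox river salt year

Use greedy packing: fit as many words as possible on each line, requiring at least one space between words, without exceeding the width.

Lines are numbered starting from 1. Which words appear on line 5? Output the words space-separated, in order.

Line 1: ['tired', 'bus', 'bus'] (min_width=13, slack=2)
Line 2: ['bear', 'from', 'cat'] (min_width=13, slack=2)
Line 3: ['cup', 'on', 'from'] (min_width=11, slack=4)
Line 4: ['clean', 'island'] (min_width=12, slack=3)
Line 5: ['ant', 'fox', 'river'] (min_width=13, slack=2)
Line 6: ['salt', 'year'] (min_width=9, slack=6)

Answer: ant fox river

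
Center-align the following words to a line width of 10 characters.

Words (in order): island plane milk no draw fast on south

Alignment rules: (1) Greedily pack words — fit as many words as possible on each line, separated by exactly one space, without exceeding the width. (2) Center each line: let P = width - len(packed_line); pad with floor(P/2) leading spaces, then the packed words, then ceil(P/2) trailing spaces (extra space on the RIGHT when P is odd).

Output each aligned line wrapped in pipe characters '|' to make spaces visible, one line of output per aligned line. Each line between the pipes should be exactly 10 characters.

Line 1: ['island'] (min_width=6, slack=4)
Line 2: ['plane', 'milk'] (min_width=10, slack=0)
Line 3: ['no', 'draw'] (min_width=7, slack=3)
Line 4: ['fast', 'on'] (min_width=7, slack=3)
Line 5: ['south'] (min_width=5, slack=5)

Answer: |  island  |
|plane milk|
| no draw  |
| fast on  |
|  south   |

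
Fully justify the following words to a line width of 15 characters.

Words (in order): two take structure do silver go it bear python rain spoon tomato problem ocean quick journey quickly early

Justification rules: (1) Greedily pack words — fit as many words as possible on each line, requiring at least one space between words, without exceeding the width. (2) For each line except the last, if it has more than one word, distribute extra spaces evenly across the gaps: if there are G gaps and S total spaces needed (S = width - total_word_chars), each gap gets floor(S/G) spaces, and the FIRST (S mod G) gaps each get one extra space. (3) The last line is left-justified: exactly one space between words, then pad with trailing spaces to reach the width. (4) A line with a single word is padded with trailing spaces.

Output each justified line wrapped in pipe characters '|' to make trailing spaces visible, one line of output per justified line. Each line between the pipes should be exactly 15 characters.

Line 1: ['two', 'take'] (min_width=8, slack=7)
Line 2: ['structure', 'do'] (min_width=12, slack=3)
Line 3: ['silver', 'go', 'it'] (min_width=12, slack=3)
Line 4: ['bear', 'python'] (min_width=11, slack=4)
Line 5: ['rain', 'spoon'] (min_width=10, slack=5)
Line 6: ['tomato', 'problem'] (min_width=14, slack=1)
Line 7: ['ocean', 'quick'] (min_width=11, slack=4)
Line 8: ['journey', 'quickly'] (min_width=15, slack=0)
Line 9: ['early'] (min_width=5, slack=10)

Answer: |two        take|
|structure    do|
|silver   go  it|
|bear     python|
|rain      spoon|
|tomato  problem|
|ocean     quick|
|journey quickly|
|early          |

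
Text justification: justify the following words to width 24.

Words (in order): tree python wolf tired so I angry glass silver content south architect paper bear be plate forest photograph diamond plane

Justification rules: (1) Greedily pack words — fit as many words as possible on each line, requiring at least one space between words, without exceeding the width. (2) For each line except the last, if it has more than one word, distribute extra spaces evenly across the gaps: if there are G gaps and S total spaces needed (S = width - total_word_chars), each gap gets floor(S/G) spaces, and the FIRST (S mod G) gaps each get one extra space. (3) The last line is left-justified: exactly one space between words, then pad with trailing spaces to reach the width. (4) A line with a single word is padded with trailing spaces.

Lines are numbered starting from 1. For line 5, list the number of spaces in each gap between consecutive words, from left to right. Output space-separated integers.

Answer: 8

Derivation:
Line 1: ['tree', 'python', 'wolf', 'tired'] (min_width=22, slack=2)
Line 2: ['so', 'I', 'angry', 'glass', 'silver'] (min_width=23, slack=1)
Line 3: ['content', 'south', 'architect'] (min_width=23, slack=1)
Line 4: ['paper', 'bear', 'be', 'plate'] (min_width=19, slack=5)
Line 5: ['forest', 'photograph'] (min_width=17, slack=7)
Line 6: ['diamond', 'plane'] (min_width=13, slack=11)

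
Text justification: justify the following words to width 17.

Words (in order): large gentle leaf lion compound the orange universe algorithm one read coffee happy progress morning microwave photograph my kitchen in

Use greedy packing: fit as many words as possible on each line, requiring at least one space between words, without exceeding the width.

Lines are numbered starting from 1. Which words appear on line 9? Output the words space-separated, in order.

Answer: kitchen in

Derivation:
Line 1: ['large', 'gentle', 'leaf'] (min_width=17, slack=0)
Line 2: ['lion', 'compound', 'the'] (min_width=17, slack=0)
Line 3: ['orange', 'universe'] (min_width=15, slack=2)
Line 4: ['algorithm', 'one'] (min_width=13, slack=4)
Line 5: ['read', 'coffee', 'happy'] (min_width=17, slack=0)
Line 6: ['progress', 'morning'] (min_width=16, slack=1)
Line 7: ['microwave'] (min_width=9, slack=8)
Line 8: ['photograph', 'my'] (min_width=13, slack=4)
Line 9: ['kitchen', 'in'] (min_width=10, slack=7)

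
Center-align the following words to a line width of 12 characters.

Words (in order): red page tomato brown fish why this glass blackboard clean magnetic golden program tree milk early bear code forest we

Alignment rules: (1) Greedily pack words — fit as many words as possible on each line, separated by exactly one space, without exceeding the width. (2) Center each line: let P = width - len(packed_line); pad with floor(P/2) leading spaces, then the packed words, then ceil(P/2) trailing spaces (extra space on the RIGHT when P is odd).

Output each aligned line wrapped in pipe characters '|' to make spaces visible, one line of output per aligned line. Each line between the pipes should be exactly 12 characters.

Line 1: ['red', 'page'] (min_width=8, slack=4)
Line 2: ['tomato', 'brown'] (min_width=12, slack=0)
Line 3: ['fish', 'why'] (min_width=8, slack=4)
Line 4: ['this', 'glass'] (min_width=10, slack=2)
Line 5: ['blackboard'] (min_width=10, slack=2)
Line 6: ['clean'] (min_width=5, slack=7)
Line 7: ['magnetic'] (min_width=8, slack=4)
Line 8: ['golden'] (min_width=6, slack=6)
Line 9: ['program', 'tree'] (min_width=12, slack=0)
Line 10: ['milk', 'early'] (min_width=10, slack=2)
Line 11: ['bear', 'code'] (min_width=9, slack=3)
Line 12: ['forest', 'we'] (min_width=9, slack=3)

Answer: |  red page  |
|tomato brown|
|  fish why  |
| this glass |
| blackboard |
|   clean    |
|  magnetic  |
|   golden   |
|program tree|
| milk early |
| bear code  |
| forest we  |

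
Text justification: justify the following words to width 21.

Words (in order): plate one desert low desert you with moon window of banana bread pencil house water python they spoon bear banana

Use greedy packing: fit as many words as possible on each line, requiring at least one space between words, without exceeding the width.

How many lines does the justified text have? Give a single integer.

Answer: 6

Derivation:
Line 1: ['plate', 'one', 'desert', 'low'] (min_width=20, slack=1)
Line 2: ['desert', 'you', 'with', 'moon'] (min_width=20, slack=1)
Line 3: ['window', 'of', 'banana'] (min_width=16, slack=5)
Line 4: ['bread', 'pencil', 'house'] (min_width=18, slack=3)
Line 5: ['water', 'python', 'they'] (min_width=17, slack=4)
Line 6: ['spoon', 'bear', 'banana'] (min_width=17, slack=4)
Total lines: 6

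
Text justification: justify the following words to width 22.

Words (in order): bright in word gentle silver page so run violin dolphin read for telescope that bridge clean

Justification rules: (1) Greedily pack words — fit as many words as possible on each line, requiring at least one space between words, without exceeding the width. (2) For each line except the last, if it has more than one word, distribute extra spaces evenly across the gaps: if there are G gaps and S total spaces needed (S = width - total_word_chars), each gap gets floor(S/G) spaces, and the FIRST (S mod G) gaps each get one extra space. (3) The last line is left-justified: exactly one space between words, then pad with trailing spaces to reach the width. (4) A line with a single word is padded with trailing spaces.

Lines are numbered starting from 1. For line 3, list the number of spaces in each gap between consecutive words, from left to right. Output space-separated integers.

Answer: 3 2

Derivation:
Line 1: ['bright', 'in', 'word', 'gentle'] (min_width=21, slack=1)
Line 2: ['silver', 'page', 'so', 'run'] (min_width=18, slack=4)
Line 3: ['violin', 'dolphin', 'read'] (min_width=19, slack=3)
Line 4: ['for', 'telescope', 'that'] (min_width=18, slack=4)
Line 5: ['bridge', 'clean'] (min_width=12, slack=10)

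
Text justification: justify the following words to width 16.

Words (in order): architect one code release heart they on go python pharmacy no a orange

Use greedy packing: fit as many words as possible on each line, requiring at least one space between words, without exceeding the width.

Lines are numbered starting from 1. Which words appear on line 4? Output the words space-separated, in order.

Answer: python pharmacy

Derivation:
Line 1: ['architect', 'one'] (min_width=13, slack=3)
Line 2: ['code', 'release'] (min_width=12, slack=4)
Line 3: ['heart', 'they', 'on', 'go'] (min_width=16, slack=0)
Line 4: ['python', 'pharmacy'] (min_width=15, slack=1)
Line 5: ['no', 'a', 'orange'] (min_width=11, slack=5)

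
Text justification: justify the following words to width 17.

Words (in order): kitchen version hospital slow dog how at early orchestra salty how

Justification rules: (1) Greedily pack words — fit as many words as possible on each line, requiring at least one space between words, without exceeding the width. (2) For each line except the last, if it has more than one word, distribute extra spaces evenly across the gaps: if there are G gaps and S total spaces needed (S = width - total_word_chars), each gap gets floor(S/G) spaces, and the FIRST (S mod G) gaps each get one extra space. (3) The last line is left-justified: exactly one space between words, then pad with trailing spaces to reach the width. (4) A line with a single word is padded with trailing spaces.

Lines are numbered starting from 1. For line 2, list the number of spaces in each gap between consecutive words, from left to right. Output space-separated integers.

Line 1: ['kitchen', 'version'] (min_width=15, slack=2)
Line 2: ['hospital', 'slow', 'dog'] (min_width=17, slack=0)
Line 3: ['how', 'at', 'early'] (min_width=12, slack=5)
Line 4: ['orchestra', 'salty'] (min_width=15, slack=2)
Line 5: ['how'] (min_width=3, slack=14)

Answer: 1 1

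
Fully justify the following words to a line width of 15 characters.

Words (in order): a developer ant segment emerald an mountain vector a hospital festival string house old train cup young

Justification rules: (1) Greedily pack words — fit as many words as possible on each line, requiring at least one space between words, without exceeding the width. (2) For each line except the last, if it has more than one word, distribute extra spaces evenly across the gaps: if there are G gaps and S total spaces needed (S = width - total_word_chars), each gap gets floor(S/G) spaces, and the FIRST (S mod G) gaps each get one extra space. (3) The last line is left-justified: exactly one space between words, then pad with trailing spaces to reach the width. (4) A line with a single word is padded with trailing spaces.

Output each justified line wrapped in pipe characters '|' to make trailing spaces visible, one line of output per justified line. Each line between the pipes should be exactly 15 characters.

Answer: |a developer ant|
|segment emerald|
|an     mountain|
|vector        a|
|hospital       |
|festival string|
|house old train|
|cup young      |

Derivation:
Line 1: ['a', 'developer', 'ant'] (min_width=15, slack=0)
Line 2: ['segment', 'emerald'] (min_width=15, slack=0)
Line 3: ['an', 'mountain'] (min_width=11, slack=4)
Line 4: ['vector', 'a'] (min_width=8, slack=7)
Line 5: ['hospital'] (min_width=8, slack=7)
Line 6: ['festival', 'string'] (min_width=15, slack=0)
Line 7: ['house', 'old', 'train'] (min_width=15, slack=0)
Line 8: ['cup', 'young'] (min_width=9, slack=6)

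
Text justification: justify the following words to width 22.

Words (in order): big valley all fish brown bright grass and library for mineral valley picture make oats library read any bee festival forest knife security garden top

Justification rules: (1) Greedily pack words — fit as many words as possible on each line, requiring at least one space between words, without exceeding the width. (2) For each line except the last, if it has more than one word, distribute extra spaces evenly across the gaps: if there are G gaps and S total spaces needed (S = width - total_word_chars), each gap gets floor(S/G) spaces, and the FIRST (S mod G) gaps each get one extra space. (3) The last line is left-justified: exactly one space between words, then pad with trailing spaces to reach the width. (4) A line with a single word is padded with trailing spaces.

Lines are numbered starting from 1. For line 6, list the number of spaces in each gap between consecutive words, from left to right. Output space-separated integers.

Line 1: ['big', 'valley', 'all', 'fish'] (min_width=19, slack=3)
Line 2: ['brown', 'bright', 'grass', 'and'] (min_width=22, slack=0)
Line 3: ['library', 'for', 'mineral'] (min_width=19, slack=3)
Line 4: ['valley', 'picture', 'make'] (min_width=19, slack=3)
Line 5: ['oats', 'library', 'read', 'any'] (min_width=21, slack=1)
Line 6: ['bee', 'festival', 'forest'] (min_width=19, slack=3)
Line 7: ['knife', 'security', 'garden'] (min_width=21, slack=1)
Line 8: ['top'] (min_width=3, slack=19)

Answer: 3 2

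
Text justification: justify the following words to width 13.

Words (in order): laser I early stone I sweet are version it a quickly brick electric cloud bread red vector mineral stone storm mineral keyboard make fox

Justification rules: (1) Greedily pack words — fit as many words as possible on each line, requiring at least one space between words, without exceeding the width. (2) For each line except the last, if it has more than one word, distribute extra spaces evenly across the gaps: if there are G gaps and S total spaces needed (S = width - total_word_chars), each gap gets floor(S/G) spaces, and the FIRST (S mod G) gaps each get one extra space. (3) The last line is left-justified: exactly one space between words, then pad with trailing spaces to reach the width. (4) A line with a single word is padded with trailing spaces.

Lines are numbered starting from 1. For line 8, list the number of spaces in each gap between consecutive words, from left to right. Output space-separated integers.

Line 1: ['laser', 'I', 'early'] (min_width=13, slack=0)
Line 2: ['stone', 'I', 'sweet'] (min_width=13, slack=0)
Line 3: ['are', 'version'] (min_width=11, slack=2)
Line 4: ['it', 'a', 'quickly'] (min_width=12, slack=1)
Line 5: ['brick'] (min_width=5, slack=8)
Line 6: ['electric'] (min_width=8, slack=5)
Line 7: ['cloud', 'bread'] (min_width=11, slack=2)
Line 8: ['red', 'vector'] (min_width=10, slack=3)
Line 9: ['mineral', 'stone'] (min_width=13, slack=0)
Line 10: ['storm', 'mineral'] (min_width=13, slack=0)
Line 11: ['keyboard', 'make'] (min_width=13, slack=0)
Line 12: ['fox'] (min_width=3, slack=10)

Answer: 4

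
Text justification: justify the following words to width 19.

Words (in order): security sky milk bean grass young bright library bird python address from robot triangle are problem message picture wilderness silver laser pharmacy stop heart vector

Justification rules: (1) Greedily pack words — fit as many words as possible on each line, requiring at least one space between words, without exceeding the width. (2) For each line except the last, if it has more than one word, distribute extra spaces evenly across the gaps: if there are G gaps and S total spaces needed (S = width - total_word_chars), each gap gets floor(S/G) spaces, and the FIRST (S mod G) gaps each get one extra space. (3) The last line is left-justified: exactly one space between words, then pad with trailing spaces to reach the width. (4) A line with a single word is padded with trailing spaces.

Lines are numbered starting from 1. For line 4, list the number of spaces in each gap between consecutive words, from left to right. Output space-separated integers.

Line 1: ['security', 'sky', 'milk'] (min_width=17, slack=2)
Line 2: ['bean', 'grass', 'young'] (min_width=16, slack=3)
Line 3: ['bright', 'library', 'bird'] (min_width=19, slack=0)
Line 4: ['python', 'address', 'from'] (min_width=19, slack=0)
Line 5: ['robot', 'triangle', 'are'] (min_width=18, slack=1)
Line 6: ['problem', 'message'] (min_width=15, slack=4)
Line 7: ['picture', 'wilderness'] (min_width=18, slack=1)
Line 8: ['silver', 'laser'] (min_width=12, slack=7)
Line 9: ['pharmacy', 'stop', 'heart'] (min_width=19, slack=0)
Line 10: ['vector'] (min_width=6, slack=13)

Answer: 1 1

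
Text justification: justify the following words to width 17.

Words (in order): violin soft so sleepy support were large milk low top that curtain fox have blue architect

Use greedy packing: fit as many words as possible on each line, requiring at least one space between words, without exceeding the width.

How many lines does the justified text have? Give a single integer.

Line 1: ['violin', 'soft', 'so'] (min_width=14, slack=3)
Line 2: ['sleepy', 'support'] (min_width=14, slack=3)
Line 3: ['were', 'large', 'milk'] (min_width=15, slack=2)
Line 4: ['low', 'top', 'that'] (min_width=12, slack=5)
Line 5: ['curtain', 'fox', 'have'] (min_width=16, slack=1)
Line 6: ['blue', 'architect'] (min_width=14, slack=3)
Total lines: 6

Answer: 6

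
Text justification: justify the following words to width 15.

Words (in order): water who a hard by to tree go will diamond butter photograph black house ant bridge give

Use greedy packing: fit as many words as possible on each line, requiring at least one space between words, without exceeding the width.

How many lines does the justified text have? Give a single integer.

Answer: 7

Derivation:
Line 1: ['water', 'who', 'a'] (min_width=11, slack=4)
Line 2: ['hard', 'by', 'to', 'tree'] (min_width=15, slack=0)
Line 3: ['go', 'will', 'diamond'] (min_width=15, slack=0)
Line 4: ['butter'] (min_width=6, slack=9)
Line 5: ['photograph'] (min_width=10, slack=5)
Line 6: ['black', 'house', 'ant'] (min_width=15, slack=0)
Line 7: ['bridge', 'give'] (min_width=11, slack=4)
Total lines: 7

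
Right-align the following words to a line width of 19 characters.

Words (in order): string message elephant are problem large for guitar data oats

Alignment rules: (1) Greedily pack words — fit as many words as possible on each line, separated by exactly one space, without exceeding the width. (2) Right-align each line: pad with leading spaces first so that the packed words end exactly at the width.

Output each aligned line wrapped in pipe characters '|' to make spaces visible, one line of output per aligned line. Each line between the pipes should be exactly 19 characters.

Answer: |     string message|
|       elephant are|
|  problem large for|
|   guitar data oats|

Derivation:
Line 1: ['string', 'message'] (min_width=14, slack=5)
Line 2: ['elephant', 'are'] (min_width=12, slack=7)
Line 3: ['problem', 'large', 'for'] (min_width=17, slack=2)
Line 4: ['guitar', 'data', 'oats'] (min_width=16, slack=3)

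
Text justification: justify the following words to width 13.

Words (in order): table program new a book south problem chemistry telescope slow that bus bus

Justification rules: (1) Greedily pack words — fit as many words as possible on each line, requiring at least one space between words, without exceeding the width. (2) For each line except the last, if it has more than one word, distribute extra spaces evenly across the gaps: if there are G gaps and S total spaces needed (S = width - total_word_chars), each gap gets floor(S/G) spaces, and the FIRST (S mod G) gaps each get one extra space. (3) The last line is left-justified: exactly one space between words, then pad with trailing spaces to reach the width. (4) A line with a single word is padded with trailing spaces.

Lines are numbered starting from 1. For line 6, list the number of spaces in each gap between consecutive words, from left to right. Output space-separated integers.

Answer: 1 1

Derivation:
Line 1: ['table', 'program'] (min_width=13, slack=0)
Line 2: ['new', 'a', 'book'] (min_width=10, slack=3)
Line 3: ['south', 'problem'] (min_width=13, slack=0)
Line 4: ['chemistry'] (min_width=9, slack=4)
Line 5: ['telescope'] (min_width=9, slack=4)
Line 6: ['slow', 'that', 'bus'] (min_width=13, slack=0)
Line 7: ['bus'] (min_width=3, slack=10)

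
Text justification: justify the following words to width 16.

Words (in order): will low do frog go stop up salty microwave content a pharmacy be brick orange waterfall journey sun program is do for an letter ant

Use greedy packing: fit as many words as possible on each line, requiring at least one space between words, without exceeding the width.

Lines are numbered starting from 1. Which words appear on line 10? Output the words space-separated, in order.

Answer: for an letter

Derivation:
Line 1: ['will', 'low', 'do', 'frog'] (min_width=16, slack=0)
Line 2: ['go', 'stop', 'up', 'salty'] (min_width=16, slack=0)
Line 3: ['microwave'] (min_width=9, slack=7)
Line 4: ['content', 'a'] (min_width=9, slack=7)
Line 5: ['pharmacy', 'be'] (min_width=11, slack=5)
Line 6: ['brick', 'orange'] (min_width=12, slack=4)
Line 7: ['waterfall'] (min_width=9, slack=7)
Line 8: ['journey', 'sun'] (min_width=11, slack=5)
Line 9: ['program', 'is', 'do'] (min_width=13, slack=3)
Line 10: ['for', 'an', 'letter'] (min_width=13, slack=3)
Line 11: ['ant'] (min_width=3, slack=13)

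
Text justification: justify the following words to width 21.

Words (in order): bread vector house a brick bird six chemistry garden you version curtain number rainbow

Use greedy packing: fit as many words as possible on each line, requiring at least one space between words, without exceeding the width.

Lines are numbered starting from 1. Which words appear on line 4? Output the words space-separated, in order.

Line 1: ['bread', 'vector', 'house', 'a'] (min_width=20, slack=1)
Line 2: ['brick', 'bird', 'six'] (min_width=14, slack=7)
Line 3: ['chemistry', 'garden', 'you'] (min_width=20, slack=1)
Line 4: ['version', 'curtain'] (min_width=15, slack=6)
Line 5: ['number', 'rainbow'] (min_width=14, slack=7)

Answer: version curtain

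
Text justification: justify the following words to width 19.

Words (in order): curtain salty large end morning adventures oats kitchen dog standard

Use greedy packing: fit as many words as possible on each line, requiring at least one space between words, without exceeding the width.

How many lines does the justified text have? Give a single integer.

Answer: 5

Derivation:
Line 1: ['curtain', 'salty', 'large'] (min_width=19, slack=0)
Line 2: ['end', 'morning'] (min_width=11, slack=8)
Line 3: ['adventures', 'oats'] (min_width=15, slack=4)
Line 4: ['kitchen', 'dog'] (min_width=11, slack=8)
Line 5: ['standard'] (min_width=8, slack=11)
Total lines: 5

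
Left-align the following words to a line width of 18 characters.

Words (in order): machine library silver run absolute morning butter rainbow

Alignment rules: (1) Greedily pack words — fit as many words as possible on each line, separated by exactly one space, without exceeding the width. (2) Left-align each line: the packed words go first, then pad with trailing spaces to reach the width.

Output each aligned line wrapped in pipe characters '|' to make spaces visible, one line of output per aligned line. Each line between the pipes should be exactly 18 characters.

Line 1: ['machine', 'library'] (min_width=15, slack=3)
Line 2: ['silver', 'run'] (min_width=10, slack=8)
Line 3: ['absolute', 'morning'] (min_width=16, slack=2)
Line 4: ['butter', 'rainbow'] (min_width=14, slack=4)

Answer: |machine library   |
|silver run        |
|absolute morning  |
|butter rainbow    |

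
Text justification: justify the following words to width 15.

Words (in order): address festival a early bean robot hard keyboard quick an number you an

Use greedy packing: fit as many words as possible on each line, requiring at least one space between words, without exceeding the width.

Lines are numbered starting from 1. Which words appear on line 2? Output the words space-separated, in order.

Answer: festival a

Derivation:
Line 1: ['address'] (min_width=7, slack=8)
Line 2: ['festival', 'a'] (min_width=10, slack=5)
Line 3: ['early', 'bean'] (min_width=10, slack=5)
Line 4: ['robot', 'hard'] (min_width=10, slack=5)
Line 5: ['keyboard', 'quick'] (min_width=14, slack=1)
Line 6: ['an', 'number', 'you'] (min_width=13, slack=2)
Line 7: ['an'] (min_width=2, slack=13)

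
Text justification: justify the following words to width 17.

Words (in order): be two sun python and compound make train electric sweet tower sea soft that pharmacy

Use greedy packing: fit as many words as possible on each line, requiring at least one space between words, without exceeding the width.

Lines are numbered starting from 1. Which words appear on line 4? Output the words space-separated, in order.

Line 1: ['be', 'two', 'sun', 'python'] (min_width=17, slack=0)
Line 2: ['and', 'compound', 'make'] (min_width=17, slack=0)
Line 3: ['train', 'electric'] (min_width=14, slack=3)
Line 4: ['sweet', 'tower', 'sea'] (min_width=15, slack=2)
Line 5: ['soft', 'that'] (min_width=9, slack=8)
Line 6: ['pharmacy'] (min_width=8, slack=9)

Answer: sweet tower sea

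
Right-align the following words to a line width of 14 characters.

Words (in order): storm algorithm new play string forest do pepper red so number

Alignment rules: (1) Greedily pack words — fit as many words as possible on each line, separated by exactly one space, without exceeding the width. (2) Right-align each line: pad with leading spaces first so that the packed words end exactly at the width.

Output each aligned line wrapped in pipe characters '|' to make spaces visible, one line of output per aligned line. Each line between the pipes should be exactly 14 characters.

Answer: |         storm|
| algorithm new|
|   play string|
|     forest do|
| pepper red so|
|        number|

Derivation:
Line 1: ['storm'] (min_width=5, slack=9)
Line 2: ['algorithm', 'new'] (min_width=13, slack=1)
Line 3: ['play', 'string'] (min_width=11, slack=3)
Line 4: ['forest', 'do'] (min_width=9, slack=5)
Line 5: ['pepper', 'red', 'so'] (min_width=13, slack=1)
Line 6: ['number'] (min_width=6, slack=8)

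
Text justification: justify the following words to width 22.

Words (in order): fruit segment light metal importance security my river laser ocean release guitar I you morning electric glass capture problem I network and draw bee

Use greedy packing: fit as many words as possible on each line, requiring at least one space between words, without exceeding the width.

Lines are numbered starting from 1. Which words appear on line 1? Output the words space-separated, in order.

Line 1: ['fruit', 'segment', 'light'] (min_width=19, slack=3)
Line 2: ['metal', 'importance'] (min_width=16, slack=6)
Line 3: ['security', 'my', 'river'] (min_width=17, slack=5)
Line 4: ['laser', 'ocean', 'release'] (min_width=19, slack=3)
Line 5: ['guitar', 'I', 'you', 'morning'] (min_width=20, slack=2)
Line 6: ['electric', 'glass', 'capture'] (min_width=22, slack=0)
Line 7: ['problem', 'I', 'network', 'and'] (min_width=21, slack=1)
Line 8: ['draw', 'bee'] (min_width=8, slack=14)

Answer: fruit segment light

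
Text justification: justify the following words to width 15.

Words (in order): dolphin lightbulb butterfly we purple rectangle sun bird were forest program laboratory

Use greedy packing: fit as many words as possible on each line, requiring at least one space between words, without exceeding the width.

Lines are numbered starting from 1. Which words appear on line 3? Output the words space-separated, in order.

Answer: butterfly we

Derivation:
Line 1: ['dolphin'] (min_width=7, slack=8)
Line 2: ['lightbulb'] (min_width=9, slack=6)
Line 3: ['butterfly', 'we'] (min_width=12, slack=3)
Line 4: ['purple'] (min_width=6, slack=9)
Line 5: ['rectangle', 'sun'] (min_width=13, slack=2)
Line 6: ['bird', 'were'] (min_width=9, slack=6)
Line 7: ['forest', 'program'] (min_width=14, slack=1)
Line 8: ['laboratory'] (min_width=10, slack=5)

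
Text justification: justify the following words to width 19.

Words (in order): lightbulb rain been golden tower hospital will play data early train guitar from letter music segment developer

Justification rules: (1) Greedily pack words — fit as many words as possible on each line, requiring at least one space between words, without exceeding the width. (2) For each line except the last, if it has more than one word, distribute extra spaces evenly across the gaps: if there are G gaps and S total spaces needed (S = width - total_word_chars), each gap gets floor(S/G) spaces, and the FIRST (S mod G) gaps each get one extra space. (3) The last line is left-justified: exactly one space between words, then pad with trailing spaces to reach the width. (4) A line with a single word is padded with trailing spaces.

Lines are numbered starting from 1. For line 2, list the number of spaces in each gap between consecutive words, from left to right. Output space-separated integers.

Line 1: ['lightbulb', 'rain', 'been'] (min_width=19, slack=0)
Line 2: ['golden', 'tower'] (min_width=12, slack=7)
Line 3: ['hospital', 'will', 'play'] (min_width=18, slack=1)
Line 4: ['data', 'early', 'train'] (min_width=16, slack=3)
Line 5: ['guitar', 'from', 'letter'] (min_width=18, slack=1)
Line 6: ['music', 'segment'] (min_width=13, slack=6)
Line 7: ['developer'] (min_width=9, slack=10)

Answer: 8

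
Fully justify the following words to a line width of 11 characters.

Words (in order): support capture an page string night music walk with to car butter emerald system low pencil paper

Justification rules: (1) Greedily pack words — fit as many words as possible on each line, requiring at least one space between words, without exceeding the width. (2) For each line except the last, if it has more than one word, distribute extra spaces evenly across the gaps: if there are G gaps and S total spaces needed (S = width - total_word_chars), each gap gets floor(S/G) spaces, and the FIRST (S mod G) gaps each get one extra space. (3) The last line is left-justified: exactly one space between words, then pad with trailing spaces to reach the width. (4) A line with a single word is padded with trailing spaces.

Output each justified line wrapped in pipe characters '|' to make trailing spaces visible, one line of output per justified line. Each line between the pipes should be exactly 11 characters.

Answer: |support    |
|capture  an|
|page string|
|night music|
|walk   with|
|to      car|
|butter     |
|emerald    |
|system  low|
|pencil     |
|paper      |

Derivation:
Line 1: ['support'] (min_width=7, slack=4)
Line 2: ['capture', 'an'] (min_width=10, slack=1)
Line 3: ['page', 'string'] (min_width=11, slack=0)
Line 4: ['night', 'music'] (min_width=11, slack=0)
Line 5: ['walk', 'with'] (min_width=9, slack=2)
Line 6: ['to', 'car'] (min_width=6, slack=5)
Line 7: ['butter'] (min_width=6, slack=5)
Line 8: ['emerald'] (min_width=7, slack=4)
Line 9: ['system', 'low'] (min_width=10, slack=1)
Line 10: ['pencil'] (min_width=6, slack=5)
Line 11: ['paper'] (min_width=5, slack=6)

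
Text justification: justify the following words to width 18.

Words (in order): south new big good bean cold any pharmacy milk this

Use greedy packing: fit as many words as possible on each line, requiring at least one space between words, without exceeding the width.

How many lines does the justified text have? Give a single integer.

Answer: 3

Derivation:
Line 1: ['south', 'new', 'big', 'good'] (min_width=18, slack=0)
Line 2: ['bean', 'cold', 'any'] (min_width=13, slack=5)
Line 3: ['pharmacy', 'milk', 'this'] (min_width=18, slack=0)
Total lines: 3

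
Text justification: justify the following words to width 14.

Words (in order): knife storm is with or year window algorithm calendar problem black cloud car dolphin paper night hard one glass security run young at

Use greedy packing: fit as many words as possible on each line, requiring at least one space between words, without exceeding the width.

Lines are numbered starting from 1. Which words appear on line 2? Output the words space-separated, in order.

Answer: with or year

Derivation:
Line 1: ['knife', 'storm', 'is'] (min_width=14, slack=0)
Line 2: ['with', 'or', 'year'] (min_width=12, slack=2)
Line 3: ['window'] (min_width=6, slack=8)
Line 4: ['algorithm'] (min_width=9, slack=5)
Line 5: ['calendar'] (min_width=8, slack=6)
Line 6: ['problem', 'black'] (min_width=13, slack=1)
Line 7: ['cloud', 'car'] (min_width=9, slack=5)
Line 8: ['dolphin', 'paper'] (min_width=13, slack=1)
Line 9: ['night', 'hard', 'one'] (min_width=14, slack=0)
Line 10: ['glass', 'security'] (min_width=14, slack=0)
Line 11: ['run', 'young', 'at'] (min_width=12, slack=2)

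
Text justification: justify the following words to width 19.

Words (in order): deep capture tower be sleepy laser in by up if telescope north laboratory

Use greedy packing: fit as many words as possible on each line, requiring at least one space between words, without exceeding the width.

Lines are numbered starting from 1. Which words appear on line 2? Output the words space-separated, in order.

Line 1: ['deep', 'capture', 'tower'] (min_width=18, slack=1)
Line 2: ['be', 'sleepy', 'laser', 'in'] (min_width=18, slack=1)
Line 3: ['by', 'up', 'if', 'telescope'] (min_width=18, slack=1)
Line 4: ['north', 'laboratory'] (min_width=16, slack=3)

Answer: be sleepy laser in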